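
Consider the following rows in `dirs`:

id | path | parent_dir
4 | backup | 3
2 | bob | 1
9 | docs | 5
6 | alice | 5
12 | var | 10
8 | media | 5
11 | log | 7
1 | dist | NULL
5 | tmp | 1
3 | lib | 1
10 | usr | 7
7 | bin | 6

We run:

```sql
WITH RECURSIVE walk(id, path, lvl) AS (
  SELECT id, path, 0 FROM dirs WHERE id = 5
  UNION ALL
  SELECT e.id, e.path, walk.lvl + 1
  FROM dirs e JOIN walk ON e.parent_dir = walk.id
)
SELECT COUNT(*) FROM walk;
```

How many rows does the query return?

Base: id=5 (tmp) at lvl 0.
Iteration 1: rows with parent_dir in {5} -> alice (id 6, lvl 1), media (id 8, lvl 1), docs (id 9, lvl 1).
Iteration 2: rows with parent_dir in {6,8,9} -> bin (id 7, lvl 2).
Iteration 3: rows with parent_dir in {7} -> usr (id 10, lvl 3), log (id 11, lvl 3).
Iteration 4: rows with parent_dir in {10,11} -> var (id 12, lvl 4).
Iteration 5: no rows with parent_dir in {12}; recursion stops.
Total rows emitted: 8.

8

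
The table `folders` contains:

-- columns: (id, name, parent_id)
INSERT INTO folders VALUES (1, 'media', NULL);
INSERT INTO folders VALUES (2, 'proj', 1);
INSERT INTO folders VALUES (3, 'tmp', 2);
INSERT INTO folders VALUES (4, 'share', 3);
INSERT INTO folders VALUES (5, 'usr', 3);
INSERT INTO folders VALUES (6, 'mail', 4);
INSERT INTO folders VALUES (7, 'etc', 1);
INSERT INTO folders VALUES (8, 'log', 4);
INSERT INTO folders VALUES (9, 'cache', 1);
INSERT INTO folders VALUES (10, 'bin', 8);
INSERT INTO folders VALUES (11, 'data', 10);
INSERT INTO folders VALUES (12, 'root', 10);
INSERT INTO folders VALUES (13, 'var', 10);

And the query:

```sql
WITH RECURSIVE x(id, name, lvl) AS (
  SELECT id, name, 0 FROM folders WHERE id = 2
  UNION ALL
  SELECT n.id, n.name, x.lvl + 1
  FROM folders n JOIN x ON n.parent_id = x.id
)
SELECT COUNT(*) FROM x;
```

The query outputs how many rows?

10

Base: id=2 (proj) at lvl 0.
Iteration 1: rows with parent_id in {2} -> tmp (id 3, lvl 1).
Iteration 2: rows with parent_id in {3} -> share (id 4, lvl 2), usr (id 5, lvl 2).
Iteration 3: rows with parent_id in {4,5} -> mail (id 6, lvl 3), log (id 8, lvl 3).
Iteration 4: rows with parent_id in {6,8} -> bin (id 10, lvl 4).
Iteration 5: rows with parent_id in {10} -> data (id 11, lvl 5), root (id 12, lvl 5), var (id 13, lvl 5).
Iteration 6: no rows with parent_id in {11,12,13}; recursion stops.
Total rows emitted: 10.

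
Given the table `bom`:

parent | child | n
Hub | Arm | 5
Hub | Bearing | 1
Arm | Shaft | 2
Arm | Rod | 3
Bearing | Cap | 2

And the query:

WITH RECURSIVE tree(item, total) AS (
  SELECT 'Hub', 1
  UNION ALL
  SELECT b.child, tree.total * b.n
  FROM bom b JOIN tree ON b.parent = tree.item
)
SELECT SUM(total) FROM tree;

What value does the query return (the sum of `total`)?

Base: (Hub, total=1).
Iteration 1: components of {Hub} -> Arm = 1*5 = 5, Bearing = 1*1 = 1.
Iteration 2: components of {Arm,Bearing} -> Cap = 1*2 = 2, Rod = 5*3 = 15, Shaft = 5*2 = 10.
Iteration 3: no further components; recursion stops.
SUM(total) = 1 + 5 + 1 + 10 + 15 + 2 = 34.

34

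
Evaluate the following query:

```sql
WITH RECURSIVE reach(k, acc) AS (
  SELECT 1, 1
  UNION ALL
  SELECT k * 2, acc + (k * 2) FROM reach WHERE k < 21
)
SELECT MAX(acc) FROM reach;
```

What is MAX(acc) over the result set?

63

Base: k=1, acc=1.
Iteration 1: 1 < 21 holds -> k = 1 * 2 = 2, acc = 1 + 2 = 3.
Iteration 2: 2 < 21 holds -> k = 2 * 2 = 4, acc = 3 + 4 = 7.
Iteration 3: 4 < 21 holds -> k = 4 * 2 = 8, acc = 7 + 8 = 15.
Iteration 4: 8 < 21 holds -> k = 8 * 2 = 16, acc = 15 + 16 = 31.
Iteration 5: 16 < 21 holds -> k = 16 * 2 = 32, acc = 31 + 32 = 63.
Iteration 6: 32 < 21 fails; recursion stops.
acc values: 1, 3, 7, 15, 31, 63; the maximum is 63.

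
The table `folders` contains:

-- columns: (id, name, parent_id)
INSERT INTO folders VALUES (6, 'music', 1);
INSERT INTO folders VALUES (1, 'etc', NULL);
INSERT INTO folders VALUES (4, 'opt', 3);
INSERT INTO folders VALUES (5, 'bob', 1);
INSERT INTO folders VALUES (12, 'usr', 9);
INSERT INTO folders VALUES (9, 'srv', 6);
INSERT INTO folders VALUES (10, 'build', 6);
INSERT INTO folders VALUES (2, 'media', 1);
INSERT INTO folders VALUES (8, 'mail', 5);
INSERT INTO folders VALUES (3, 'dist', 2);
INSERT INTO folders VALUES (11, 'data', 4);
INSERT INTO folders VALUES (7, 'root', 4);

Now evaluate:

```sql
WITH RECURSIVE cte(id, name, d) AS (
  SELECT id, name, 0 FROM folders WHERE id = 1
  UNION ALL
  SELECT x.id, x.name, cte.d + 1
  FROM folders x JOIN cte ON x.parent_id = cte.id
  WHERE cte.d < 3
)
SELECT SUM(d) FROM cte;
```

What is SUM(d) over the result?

17

Base: id=1 (etc) at d 0.
Iteration 1: rows with parent_id in {1} -> media (id 2, d 1), bob (id 5, d 1), music (id 6, d 1).
Iteration 2: rows with parent_id in {2,5,6} -> dist (id 3, d 2), mail (id 8, d 2), srv (id 9, d 2), build (id 10, d 2).
Iteration 3: rows with parent_id in {3,8,9,10} -> opt (id 4, d 3), usr (id 12, d 3).
Iteration 4: d < 3 fails for all current rows; recursion stops.
SUM(d) = 0 + 1 + 1 + 1 + 2 + 2 + 2 + 2 + 3 + 3 = 17.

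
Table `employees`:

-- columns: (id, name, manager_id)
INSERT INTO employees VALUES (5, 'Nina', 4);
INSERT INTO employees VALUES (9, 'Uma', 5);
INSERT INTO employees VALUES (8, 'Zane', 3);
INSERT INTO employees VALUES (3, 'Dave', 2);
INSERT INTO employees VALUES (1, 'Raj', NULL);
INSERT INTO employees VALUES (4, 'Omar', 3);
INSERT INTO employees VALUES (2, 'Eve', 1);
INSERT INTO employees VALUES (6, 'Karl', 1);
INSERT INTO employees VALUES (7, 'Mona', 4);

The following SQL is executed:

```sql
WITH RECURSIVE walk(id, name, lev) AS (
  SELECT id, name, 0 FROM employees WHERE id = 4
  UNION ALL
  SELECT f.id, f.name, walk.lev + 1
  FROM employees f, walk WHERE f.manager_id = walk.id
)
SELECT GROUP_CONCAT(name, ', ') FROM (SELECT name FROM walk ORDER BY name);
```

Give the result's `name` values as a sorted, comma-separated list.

Base: id=4 (Omar) at lev 0.
Iteration 1: rows with manager_id in {4} -> Nina (id 5, lev 1), Mona (id 7, lev 1).
Iteration 2: rows with manager_id in {5,7} -> Uma (id 9, lev 2).
Iteration 3: no rows with manager_id in {9}; recursion stops.

Mona, Nina, Omar, Uma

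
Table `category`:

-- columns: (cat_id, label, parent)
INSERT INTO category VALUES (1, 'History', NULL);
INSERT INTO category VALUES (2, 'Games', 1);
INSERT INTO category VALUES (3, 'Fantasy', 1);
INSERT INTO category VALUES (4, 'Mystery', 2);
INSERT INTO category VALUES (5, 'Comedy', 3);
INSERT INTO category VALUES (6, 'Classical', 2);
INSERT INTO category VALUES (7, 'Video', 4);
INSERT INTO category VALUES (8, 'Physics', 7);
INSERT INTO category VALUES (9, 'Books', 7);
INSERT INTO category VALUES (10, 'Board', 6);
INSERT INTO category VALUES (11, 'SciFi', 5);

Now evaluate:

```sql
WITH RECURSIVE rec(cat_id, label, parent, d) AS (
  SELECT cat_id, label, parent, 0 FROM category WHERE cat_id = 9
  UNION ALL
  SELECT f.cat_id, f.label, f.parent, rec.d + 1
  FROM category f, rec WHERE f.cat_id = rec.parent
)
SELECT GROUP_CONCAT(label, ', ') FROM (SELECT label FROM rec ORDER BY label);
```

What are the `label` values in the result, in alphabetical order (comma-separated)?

Books, Games, History, Mystery, Video

Base: cat_id=9 (Books), parent=7, d 0.
Iteration 1: join on cat_id=7 -> Video (id 7, parent=4, d 1).
Iteration 2: join on cat_id=4 -> Mystery (id 4, parent=2, d 2).
Iteration 3: join on cat_id=2 -> Games (id 2, parent=1, d 3).
Iteration 4: join on cat_id=1 -> History (id 1, parent=NULL, d 4).
Iteration 5: parent is NULL; no match; recursion stops.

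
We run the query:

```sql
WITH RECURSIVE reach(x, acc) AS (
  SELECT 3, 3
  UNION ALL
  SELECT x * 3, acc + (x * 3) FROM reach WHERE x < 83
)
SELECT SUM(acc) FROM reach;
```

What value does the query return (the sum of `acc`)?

537

Base: x=3, acc=3.
Iteration 1: 3 < 83 holds -> x = 3 * 3 = 9, acc = 3 + 9 = 12.
Iteration 2: 9 < 83 holds -> x = 9 * 3 = 27, acc = 12 + 27 = 39.
Iteration 3: 27 < 83 holds -> x = 27 * 3 = 81, acc = 39 + 81 = 120.
Iteration 4: 81 < 83 holds -> x = 81 * 3 = 243, acc = 120 + 243 = 363.
Iteration 5: 243 < 83 fails; recursion stops.
SUM(acc) = 3 + 12 + 39 + 120 + 363 = 537.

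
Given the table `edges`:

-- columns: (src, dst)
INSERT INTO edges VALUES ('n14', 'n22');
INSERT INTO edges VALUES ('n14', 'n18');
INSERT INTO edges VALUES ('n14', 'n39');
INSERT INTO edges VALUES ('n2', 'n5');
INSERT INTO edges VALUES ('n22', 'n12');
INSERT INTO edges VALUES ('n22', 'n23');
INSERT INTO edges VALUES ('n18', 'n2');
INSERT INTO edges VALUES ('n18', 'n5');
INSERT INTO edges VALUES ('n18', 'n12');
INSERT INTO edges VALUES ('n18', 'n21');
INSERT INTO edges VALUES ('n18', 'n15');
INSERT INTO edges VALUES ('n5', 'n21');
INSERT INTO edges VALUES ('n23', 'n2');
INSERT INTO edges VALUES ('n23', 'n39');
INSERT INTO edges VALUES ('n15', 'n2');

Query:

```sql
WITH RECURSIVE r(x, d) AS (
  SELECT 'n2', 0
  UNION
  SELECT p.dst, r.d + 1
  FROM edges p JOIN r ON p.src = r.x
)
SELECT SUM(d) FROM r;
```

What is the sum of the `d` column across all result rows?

3

Base: (n2, d=0).
Iteration 1: edges from {n2} -> (n5, d=1).
Iteration 2: edges from {n5} -> (n21, d=2).
Iteration 3: no outgoing edges from {n21}; recursion stops.
SUM(d) = 0 + 1 + 2 = 3.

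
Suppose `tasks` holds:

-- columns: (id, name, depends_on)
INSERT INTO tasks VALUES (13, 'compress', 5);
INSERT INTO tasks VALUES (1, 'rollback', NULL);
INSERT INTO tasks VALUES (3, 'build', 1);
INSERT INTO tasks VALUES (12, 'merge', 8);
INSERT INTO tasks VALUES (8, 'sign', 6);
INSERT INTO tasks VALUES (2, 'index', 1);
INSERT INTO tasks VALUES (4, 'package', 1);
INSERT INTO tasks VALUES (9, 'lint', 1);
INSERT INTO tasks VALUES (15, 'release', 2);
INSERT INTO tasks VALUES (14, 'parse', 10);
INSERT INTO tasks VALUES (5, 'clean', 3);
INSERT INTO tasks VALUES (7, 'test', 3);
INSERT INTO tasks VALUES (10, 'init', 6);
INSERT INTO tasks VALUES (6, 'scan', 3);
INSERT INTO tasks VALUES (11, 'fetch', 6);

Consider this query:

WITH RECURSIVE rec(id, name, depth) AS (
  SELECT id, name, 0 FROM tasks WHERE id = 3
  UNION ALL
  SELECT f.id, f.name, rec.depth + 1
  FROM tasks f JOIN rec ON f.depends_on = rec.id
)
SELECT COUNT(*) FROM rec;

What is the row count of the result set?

Base: id=3 (build) at depth 0.
Iteration 1: rows with depends_on in {3} -> clean (id 5, depth 1), scan (id 6, depth 1), test (id 7, depth 1).
Iteration 2: rows with depends_on in {5,6,7} -> sign (id 8, depth 2), init (id 10, depth 2), fetch (id 11, depth 2), compress (id 13, depth 2).
Iteration 3: rows with depends_on in {8,10,11,13} -> merge (id 12, depth 3), parse (id 14, depth 3).
Iteration 4: no rows with depends_on in {12,14}; recursion stops.
Total rows emitted: 10.

10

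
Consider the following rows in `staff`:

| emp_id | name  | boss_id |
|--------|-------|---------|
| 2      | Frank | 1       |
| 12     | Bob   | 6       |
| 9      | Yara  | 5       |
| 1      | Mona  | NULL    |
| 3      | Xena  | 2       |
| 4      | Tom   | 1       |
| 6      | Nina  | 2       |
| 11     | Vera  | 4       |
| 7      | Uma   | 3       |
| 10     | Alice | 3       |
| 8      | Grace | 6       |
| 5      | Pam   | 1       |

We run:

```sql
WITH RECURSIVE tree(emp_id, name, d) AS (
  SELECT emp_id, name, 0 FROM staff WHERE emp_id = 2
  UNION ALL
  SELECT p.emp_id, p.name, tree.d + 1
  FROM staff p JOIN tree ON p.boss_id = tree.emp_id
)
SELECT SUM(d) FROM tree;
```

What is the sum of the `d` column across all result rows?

Base: emp_id=2 (Frank) at d 0.
Iteration 1: rows with boss_id in {2} -> Xena (id 3, d 1), Nina (id 6, d 1).
Iteration 2: rows with boss_id in {3,6} -> Uma (id 7, d 2), Grace (id 8, d 2), Alice (id 10, d 2), Bob (id 12, d 2).
Iteration 3: no rows with boss_id in {7,8,10,12}; recursion stops.
SUM(d) = 0 + 1 + 1 + 2 + 2 + 2 + 2 = 10.

10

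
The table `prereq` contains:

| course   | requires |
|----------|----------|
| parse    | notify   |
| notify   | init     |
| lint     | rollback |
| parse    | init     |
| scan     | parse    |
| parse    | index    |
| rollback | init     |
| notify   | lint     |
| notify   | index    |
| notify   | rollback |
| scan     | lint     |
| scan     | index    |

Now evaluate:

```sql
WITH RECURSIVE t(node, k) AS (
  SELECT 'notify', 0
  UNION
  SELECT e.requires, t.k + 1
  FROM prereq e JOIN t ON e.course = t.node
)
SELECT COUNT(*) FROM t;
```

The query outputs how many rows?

Base: (notify, k=0).
Iteration 1: edges from {notify} -> (index, k=1), (init, k=1), (lint, k=1), (rollback, k=1).
Iteration 2: edges from {index,init,lint,rollback} -> (init, k=2), (rollback, k=2).
Iteration 3: edges from {init,rollback} -> (init, k=3).
Iteration 4: no outgoing edges from {init}; recursion stops.
Total rows emitted: 8.

8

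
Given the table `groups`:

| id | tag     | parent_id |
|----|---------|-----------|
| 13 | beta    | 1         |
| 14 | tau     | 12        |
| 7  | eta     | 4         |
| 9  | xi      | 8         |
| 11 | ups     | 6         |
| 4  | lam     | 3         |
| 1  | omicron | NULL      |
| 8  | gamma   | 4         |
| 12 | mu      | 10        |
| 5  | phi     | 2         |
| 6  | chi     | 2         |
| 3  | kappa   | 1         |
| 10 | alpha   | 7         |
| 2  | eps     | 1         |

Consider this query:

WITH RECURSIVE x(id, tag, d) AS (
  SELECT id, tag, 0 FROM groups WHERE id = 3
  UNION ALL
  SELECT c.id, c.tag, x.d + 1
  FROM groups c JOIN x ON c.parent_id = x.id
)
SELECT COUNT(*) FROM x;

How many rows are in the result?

Base: id=3 (kappa) at d 0.
Iteration 1: rows with parent_id in {3} -> lam (id 4, d 1).
Iteration 2: rows with parent_id in {4} -> eta (id 7, d 2), gamma (id 8, d 2).
Iteration 3: rows with parent_id in {7,8} -> xi (id 9, d 3), alpha (id 10, d 3).
Iteration 4: rows with parent_id in {9,10} -> mu (id 12, d 4).
Iteration 5: rows with parent_id in {12} -> tau (id 14, d 5).
Iteration 6: no rows with parent_id in {14}; recursion stops.
Total rows emitted: 8.

8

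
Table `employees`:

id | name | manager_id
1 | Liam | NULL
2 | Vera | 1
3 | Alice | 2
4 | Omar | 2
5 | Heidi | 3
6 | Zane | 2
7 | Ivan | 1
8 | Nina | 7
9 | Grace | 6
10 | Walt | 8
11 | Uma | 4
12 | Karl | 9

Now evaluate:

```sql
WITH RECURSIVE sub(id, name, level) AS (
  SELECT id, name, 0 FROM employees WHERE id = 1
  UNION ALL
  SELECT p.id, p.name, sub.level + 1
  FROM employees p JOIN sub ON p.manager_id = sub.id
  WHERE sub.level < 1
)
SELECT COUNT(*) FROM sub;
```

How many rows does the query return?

3

Base: id=1 (Liam) at level 0.
Iteration 1: rows with manager_id in {1} -> Vera (id 2, level 1), Ivan (id 7, level 1).
Iteration 2: level < 1 fails for all current rows; recursion stops.
Total rows emitted: 3.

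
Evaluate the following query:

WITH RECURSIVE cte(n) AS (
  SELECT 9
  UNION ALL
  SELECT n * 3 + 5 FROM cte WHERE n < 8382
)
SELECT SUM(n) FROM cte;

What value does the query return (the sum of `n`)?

37700

Base: n=9.
Iteration 1: 9 < 8382 holds -> n = 9 * 3 + 5 = 32.
Iteration 2: 32 < 8382 holds -> n = 32 * 3 + 5 = 101.
Iteration 3: 101 < 8382 holds -> n = 101 * 3 + 5 = 308.
Iteration 4: 308 < 8382 holds -> n = 308 * 3 + 5 = 929.
Iteration 5: 929 < 8382 holds -> n = 929 * 3 + 5 = 2792.
Iteration 6: 2792 < 8382 holds -> n = 2792 * 3 + 5 = 8381.
Iteration 7: 8381 < 8382 holds -> n = 8381 * 3 + 5 = 25148.
Iteration 8: 25148 < 8382 fails; recursion stops.
SUM(n) = 9 + 32 + 101 + 308 + 929 + 2792 + 8381 + 25148 = 37700.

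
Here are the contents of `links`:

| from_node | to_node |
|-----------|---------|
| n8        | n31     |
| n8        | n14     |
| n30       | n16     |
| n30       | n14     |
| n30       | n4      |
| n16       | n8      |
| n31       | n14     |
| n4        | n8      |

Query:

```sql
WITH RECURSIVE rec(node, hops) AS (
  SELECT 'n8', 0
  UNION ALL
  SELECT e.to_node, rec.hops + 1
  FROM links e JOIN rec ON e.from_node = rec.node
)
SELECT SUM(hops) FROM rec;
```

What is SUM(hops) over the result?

4

Base: (n8, hops=0).
Iteration 1: edges from {n8} -> (n14, hops=1), (n31, hops=1).
Iteration 2: edges from {n14,n31} -> (n14, hops=2).
Iteration 3: no outgoing edges from {n14}; recursion stops.
SUM(hops) = 0 + 1 + 1 + 2 = 4.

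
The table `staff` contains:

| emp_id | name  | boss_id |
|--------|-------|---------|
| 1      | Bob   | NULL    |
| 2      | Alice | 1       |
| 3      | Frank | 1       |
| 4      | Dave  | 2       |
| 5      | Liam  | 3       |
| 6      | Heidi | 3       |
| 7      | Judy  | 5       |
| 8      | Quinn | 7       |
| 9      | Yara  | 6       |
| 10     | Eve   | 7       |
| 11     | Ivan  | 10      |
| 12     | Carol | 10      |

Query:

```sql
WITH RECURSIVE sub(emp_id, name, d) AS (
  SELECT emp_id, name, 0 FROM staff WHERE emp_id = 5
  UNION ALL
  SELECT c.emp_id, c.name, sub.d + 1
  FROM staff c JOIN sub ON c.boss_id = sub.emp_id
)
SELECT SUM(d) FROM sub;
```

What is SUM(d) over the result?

11

Base: emp_id=5 (Liam) at d 0.
Iteration 1: rows with boss_id in {5} -> Judy (id 7, d 1).
Iteration 2: rows with boss_id in {7} -> Quinn (id 8, d 2), Eve (id 10, d 2).
Iteration 3: rows with boss_id in {8,10} -> Ivan (id 11, d 3), Carol (id 12, d 3).
Iteration 4: no rows with boss_id in {11,12}; recursion stops.
SUM(d) = 0 + 1 + 2 + 2 + 3 + 3 = 11.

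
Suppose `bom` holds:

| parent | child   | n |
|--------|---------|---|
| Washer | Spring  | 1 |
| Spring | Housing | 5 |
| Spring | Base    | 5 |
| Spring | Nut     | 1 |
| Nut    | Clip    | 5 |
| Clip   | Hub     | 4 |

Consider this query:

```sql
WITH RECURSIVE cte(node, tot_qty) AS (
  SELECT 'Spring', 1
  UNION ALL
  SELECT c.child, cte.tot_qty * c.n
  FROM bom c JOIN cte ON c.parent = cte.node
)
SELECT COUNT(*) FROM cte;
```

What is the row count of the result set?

6

Base: (Spring, tot_qty=1).
Iteration 1: components of {Spring} -> Base = 1*5 = 5, Housing = 1*5 = 5, Nut = 1*1 = 1.
Iteration 2: components of {Base,Housing,Nut} -> Clip = 1*5 = 5.
Iteration 3: components of {Clip} -> Hub = 5*4 = 20.
Iteration 4: no further components; recursion stops.
Total rows emitted: 6.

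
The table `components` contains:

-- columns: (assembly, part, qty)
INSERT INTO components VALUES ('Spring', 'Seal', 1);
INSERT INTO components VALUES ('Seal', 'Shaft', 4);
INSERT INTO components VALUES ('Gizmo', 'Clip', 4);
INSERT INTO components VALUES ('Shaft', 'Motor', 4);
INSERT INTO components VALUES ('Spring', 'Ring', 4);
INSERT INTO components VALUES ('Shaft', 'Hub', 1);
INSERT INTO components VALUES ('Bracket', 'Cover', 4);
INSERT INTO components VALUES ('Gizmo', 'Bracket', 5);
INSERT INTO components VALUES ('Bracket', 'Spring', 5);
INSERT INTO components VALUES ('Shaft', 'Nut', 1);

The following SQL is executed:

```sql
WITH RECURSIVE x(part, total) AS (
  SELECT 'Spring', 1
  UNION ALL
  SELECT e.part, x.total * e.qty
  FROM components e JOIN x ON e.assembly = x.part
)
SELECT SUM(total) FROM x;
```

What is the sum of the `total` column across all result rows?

34

Base: (Spring, total=1).
Iteration 1: components of {Spring} -> Ring = 1*4 = 4, Seal = 1*1 = 1.
Iteration 2: components of {Ring,Seal} -> Shaft = 1*4 = 4.
Iteration 3: components of {Shaft} -> Hub = 4*1 = 4, Motor = 4*4 = 16, Nut = 4*1 = 4.
Iteration 4: no further components; recursion stops.
SUM(total) = 1 + 1 + 4 + 4 + 4 + 4 + 16 = 34.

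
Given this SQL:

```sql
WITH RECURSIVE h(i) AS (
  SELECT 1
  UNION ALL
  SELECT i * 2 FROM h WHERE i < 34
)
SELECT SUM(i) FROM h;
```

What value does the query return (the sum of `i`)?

Base: i=1.
Iteration 1: 1 < 34 holds -> i = 1 * 2 = 2.
Iteration 2: 2 < 34 holds -> i = 2 * 2 = 4.
Iteration 3: 4 < 34 holds -> i = 4 * 2 = 8.
Iteration 4: 8 < 34 holds -> i = 8 * 2 = 16.
Iteration 5: 16 < 34 holds -> i = 16 * 2 = 32.
Iteration 6: 32 < 34 holds -> i = 32 * 2 = 64.
Iteration 7: 64 < 34 fails; recursion stops.
SUM(i) = 1 + 2 + 4 + 8 + 16 + 32 + 64 = 127.

127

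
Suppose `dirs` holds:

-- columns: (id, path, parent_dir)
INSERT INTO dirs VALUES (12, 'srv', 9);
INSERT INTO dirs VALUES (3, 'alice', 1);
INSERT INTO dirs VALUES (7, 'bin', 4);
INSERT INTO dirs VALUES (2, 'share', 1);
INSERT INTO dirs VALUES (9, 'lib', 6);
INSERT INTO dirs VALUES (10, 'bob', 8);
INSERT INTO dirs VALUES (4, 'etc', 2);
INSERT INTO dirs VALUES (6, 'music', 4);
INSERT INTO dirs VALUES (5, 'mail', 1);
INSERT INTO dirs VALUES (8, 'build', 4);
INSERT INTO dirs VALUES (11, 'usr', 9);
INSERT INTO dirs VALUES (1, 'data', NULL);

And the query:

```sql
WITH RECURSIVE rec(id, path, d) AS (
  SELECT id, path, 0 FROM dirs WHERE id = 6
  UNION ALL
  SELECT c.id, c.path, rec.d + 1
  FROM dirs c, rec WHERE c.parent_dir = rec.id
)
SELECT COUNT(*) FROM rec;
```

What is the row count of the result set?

4

Base: id=6 (music) at d 0.
Iteration 1: rows with parent_dir in {6} -> lib (id 9, d 1).
Iteration 2: rows with parent_dir in {9} -> usr (id 11, d 2), srv (id 12, d 2).
Iteration 3: no rows with parent_dir in {11,12}; recursion stops.
Total rows emitted: 4.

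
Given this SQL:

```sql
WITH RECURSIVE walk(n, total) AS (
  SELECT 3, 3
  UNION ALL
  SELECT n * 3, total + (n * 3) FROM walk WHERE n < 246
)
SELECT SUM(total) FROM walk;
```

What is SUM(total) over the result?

Base: n=3, total=3.
Iteration 1: 3 < 246 holds -> n = 3 * 3 = 9, total = 3 + 9 = 12.
Iteration 2: 9 < 246 holds -> n = 9 * 3 = 27, total = 12 + 27 = 39.
Iteration 3: 27 < 246 holds -> n = 27 * 3 = 81, total = 39 + 81 = 120.
Iteration 4: 81 < 246 holds -> n = 81 * 3 = 243, total = 120 + 243 = 363.
Iteration 5: 243 < 246 holds -> n = 243 * 3 = 729, total = 363 + 729 = 1092.
Iteration 6: 729 < 246 fails; recursion stops.
SUM(total) = 3 + 12 + 39 + 120 + 363 + 1092 = 1629.

1629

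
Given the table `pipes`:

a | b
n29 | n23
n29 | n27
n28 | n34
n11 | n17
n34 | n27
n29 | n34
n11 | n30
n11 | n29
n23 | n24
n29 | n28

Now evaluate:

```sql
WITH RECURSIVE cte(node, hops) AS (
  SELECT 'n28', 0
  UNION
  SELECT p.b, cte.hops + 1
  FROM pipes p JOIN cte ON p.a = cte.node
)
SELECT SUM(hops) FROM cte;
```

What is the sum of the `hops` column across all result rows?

Base: (n28, hops=0).
Iteration 1: edges from {n28} -> (n34, hops=1).
Iteration 2: edges from {n34} -> (n27, hops=2).
Iteration 3: no outgoing edges from {n27}; recursion stops.
SUM(hops) = 0 + 1 + 2 = 3.

3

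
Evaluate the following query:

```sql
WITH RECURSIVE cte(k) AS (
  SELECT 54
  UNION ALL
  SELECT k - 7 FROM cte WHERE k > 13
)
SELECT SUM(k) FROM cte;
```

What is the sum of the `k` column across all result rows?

Base: k=54.
Iteration 1: 54 > 13 holds -> k = 54 - 7 = 47.
Iteration 2: 47 > 13 holds -> k = 47 - 7 = 40.
Iteration 3: 40 > 13 holds -> k = 40 - 7 = 33.
Iteration 4: 33 > 13 holds -> k = 33 - 7 = 26.
Iteration 5: 26 > 13 holds -> k = 26 - 7 = 19.
Iteration 6: 19 > 13 holds -> k = 19 - 7 = 12.
Iteration 7: 12 > 13 fails; recursion stops.
SUM(k) = 54 + 47 + 40 + 33 + 26 + 19 + 12 = 231.

231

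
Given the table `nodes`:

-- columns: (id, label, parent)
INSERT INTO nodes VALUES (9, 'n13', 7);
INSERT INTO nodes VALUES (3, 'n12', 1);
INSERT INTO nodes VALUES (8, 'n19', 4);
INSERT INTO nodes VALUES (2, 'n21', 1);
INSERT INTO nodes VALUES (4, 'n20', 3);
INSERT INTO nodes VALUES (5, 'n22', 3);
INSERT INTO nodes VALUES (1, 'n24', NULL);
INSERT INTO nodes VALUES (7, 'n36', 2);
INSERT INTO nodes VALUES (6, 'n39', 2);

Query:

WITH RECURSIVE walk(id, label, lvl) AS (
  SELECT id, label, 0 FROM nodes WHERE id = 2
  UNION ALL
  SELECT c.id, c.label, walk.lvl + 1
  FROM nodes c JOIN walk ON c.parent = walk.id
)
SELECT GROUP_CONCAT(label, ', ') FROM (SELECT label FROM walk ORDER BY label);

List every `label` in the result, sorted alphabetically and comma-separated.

n13, n21, n36, n39

Base: id=2 (n21) at lvl 0.
Iteration 1: rows with parent in {2} -> n39 (id 6, lvl 1), n36 (id 7, lvl 1).
Iteration 2: rows with parent in {6,7} -> n13 (id 9, lvl 2).
Iteration 3: no rows with parent in {9}; recursion stops.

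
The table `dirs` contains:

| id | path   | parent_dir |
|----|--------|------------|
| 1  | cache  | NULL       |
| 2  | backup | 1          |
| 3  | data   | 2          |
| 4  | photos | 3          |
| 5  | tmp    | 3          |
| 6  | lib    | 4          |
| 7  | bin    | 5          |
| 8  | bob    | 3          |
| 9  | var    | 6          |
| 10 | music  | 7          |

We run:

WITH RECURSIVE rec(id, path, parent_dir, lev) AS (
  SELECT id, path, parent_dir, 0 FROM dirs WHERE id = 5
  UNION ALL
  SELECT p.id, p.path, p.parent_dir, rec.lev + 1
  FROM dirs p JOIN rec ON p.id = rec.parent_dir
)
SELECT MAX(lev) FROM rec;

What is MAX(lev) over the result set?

3

Base: id=5 (tmp), parent_dir=3, lev 0.
Iteration 1: join on id=3 -> data (id 3, parent_dir=2, lev 1).
Iteration 2: join on id=2 -> backup (id 2, parent_dir=1, lev 2).
Iteration 3: join on id=1 -> cache (id 1, parent_dir=NULL, lev 3).
Iteration 4: parent_dir is NULL; no match; recursion stops.
lev values: 0, 1, 2, 3; the maximum is 3.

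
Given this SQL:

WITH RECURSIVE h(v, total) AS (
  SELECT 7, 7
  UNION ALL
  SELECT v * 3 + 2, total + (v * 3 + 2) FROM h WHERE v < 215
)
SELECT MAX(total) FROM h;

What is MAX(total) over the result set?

Base: v=7, total=7.
Iteration 1: 7 < 215 holds -> v = 7 * 3 + 2 = 23, total = 7 + 23 = 30.
Iteration 2: 23 < 215 holds -> v = 23 * 3 + 2 = 71, total = 30 + 71 = 101.
Iteration 3: 71 < 215 holds -> v = 71 * 3 + 2 = 215, total = 101 + 215 = 316.
Iteration 4: 215 < 215 fails; recursion stops.
total values: 7, 30, 101, 316; the maximum is 316.

316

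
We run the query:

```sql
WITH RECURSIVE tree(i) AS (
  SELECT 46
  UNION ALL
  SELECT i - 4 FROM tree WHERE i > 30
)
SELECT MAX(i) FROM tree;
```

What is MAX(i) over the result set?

Base: i=46.
Iteration 1: 46 > 30 holds -> i = 46 - 4 = 42.
Iteration 2: 42 > 30 holds -> i = 42 - 4 = 38.
Iteration 3: 38 > 30 holds -> i = 38 - 4 = 34.
Iteration 4: 34 > 30 holds -> i = 34 - 4 = 30.
Iteration 5: 30 > 30 fails; recursion stops.
i values: 46, 42, 38, 34, 30; the maximum is 46.

46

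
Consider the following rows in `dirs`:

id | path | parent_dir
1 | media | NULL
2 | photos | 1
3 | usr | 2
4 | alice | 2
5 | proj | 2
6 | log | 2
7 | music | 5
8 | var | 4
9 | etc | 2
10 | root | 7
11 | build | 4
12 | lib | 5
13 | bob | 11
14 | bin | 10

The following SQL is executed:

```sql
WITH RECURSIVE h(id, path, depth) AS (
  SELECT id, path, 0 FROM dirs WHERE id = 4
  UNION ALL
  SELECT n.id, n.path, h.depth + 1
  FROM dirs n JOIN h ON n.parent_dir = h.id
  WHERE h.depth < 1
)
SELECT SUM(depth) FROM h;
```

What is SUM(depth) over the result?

2

Base: id=4 (alice) at depth 0.
Iteration 1: rows with parent_dir in {4} -> var (id 8, depth 1), build (id 11, depth 1).
Iteration 2: depth < 1 fails for all current rows; recursion stops.
SUM(depth) = 0 + 1 + 1 = 2.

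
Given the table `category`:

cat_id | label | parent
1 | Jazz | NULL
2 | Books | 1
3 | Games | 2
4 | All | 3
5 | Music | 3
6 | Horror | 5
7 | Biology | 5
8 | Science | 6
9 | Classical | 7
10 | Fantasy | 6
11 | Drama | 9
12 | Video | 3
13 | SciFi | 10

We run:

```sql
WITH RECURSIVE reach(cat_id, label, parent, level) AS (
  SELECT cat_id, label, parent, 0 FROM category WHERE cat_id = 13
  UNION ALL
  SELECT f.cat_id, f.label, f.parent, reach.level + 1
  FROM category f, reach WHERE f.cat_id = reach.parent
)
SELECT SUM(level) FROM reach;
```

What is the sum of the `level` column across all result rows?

21

Base: cat_id=13 (SciFi), parent=10, level 0.
Iteration 1: join on cat_id=10 -> Fantasy (id 10, parent=6, level 1).
Iteration 2: join on cat_id=6 -> Horror (id 6, parent=5, level 2).
Iteration 3: join on cat_id=5 -> Music (id 5, parent=3, level 3).
Iteration 4: join on cat_id=3 -> Games (id 3, parent=2, level 4).
Iteration 5: join on cat_id=2 -> Books (id 2, parent=1, level 5).
Iteration 6: join on cat_id=1 -> Jazz (id 1, parent=NULL, level 6).
Iteration 7: parent is NULL; no match; recursion stops.
SUM(level) = 0 + 1 + 2 + 3 + 4 + 5 + 6 = 21.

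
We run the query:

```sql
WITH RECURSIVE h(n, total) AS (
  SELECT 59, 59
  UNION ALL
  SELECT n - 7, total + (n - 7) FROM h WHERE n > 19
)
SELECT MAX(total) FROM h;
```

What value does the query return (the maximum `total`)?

266

Base: n=59, total=59.
Iteration 1: 59 > 19 holds -> n = 59 - 7 = 52, total = 59 + 52 = 111.
Iteration 2: 52 > 19 holds -> n = 52 - 7 = 45, total = 111 + 45 = 156.
Iteration 3: 45 > 19 holds -> n = 45 - 7 = 38, total = 156 + 38 = 194.
Iteration 4: 38 > 19 holds -> n = 38 - 7 = 31, total = 194 + 31 = 225.
Iteration 5: 31 > 19 holds -> n = 31 - 7 = 24, total = 225 + 24 = 249.
Iteration 6: 24 > 19 holds -> n = 24 - 7 = 17, total = 249 + 17 = 266.
Iteration 7: 17 > 19 fails; recursion stops.
total values: 59, 111, 156, 194, 225, 249, 266; the maximum is 266.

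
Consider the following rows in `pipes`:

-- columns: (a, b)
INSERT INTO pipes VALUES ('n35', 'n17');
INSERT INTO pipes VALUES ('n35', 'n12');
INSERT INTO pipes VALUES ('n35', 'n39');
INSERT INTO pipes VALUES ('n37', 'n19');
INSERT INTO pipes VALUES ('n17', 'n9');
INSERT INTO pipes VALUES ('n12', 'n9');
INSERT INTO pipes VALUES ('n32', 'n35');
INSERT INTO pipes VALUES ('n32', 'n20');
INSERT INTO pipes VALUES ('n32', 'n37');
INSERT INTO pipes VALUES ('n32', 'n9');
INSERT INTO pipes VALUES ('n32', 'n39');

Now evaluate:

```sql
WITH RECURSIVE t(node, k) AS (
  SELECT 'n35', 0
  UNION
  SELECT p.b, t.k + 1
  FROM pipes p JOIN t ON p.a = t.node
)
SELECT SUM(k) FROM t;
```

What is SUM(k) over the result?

5

Base: (n35, k=0).
Iteration 1: edges from {n35} -> (n12, k=1), (n17, k=1), (n39, k=1).
Iteration 2: edges from {n12,n17,n39} -> (n9, k=2). [UNION drops 1 duplicate row(s)]
Iteration 3: no outgoing edges from {n9}; recursion stops.
SUM(k) = 0 + 1 + 1 + 1 + 2 = 5.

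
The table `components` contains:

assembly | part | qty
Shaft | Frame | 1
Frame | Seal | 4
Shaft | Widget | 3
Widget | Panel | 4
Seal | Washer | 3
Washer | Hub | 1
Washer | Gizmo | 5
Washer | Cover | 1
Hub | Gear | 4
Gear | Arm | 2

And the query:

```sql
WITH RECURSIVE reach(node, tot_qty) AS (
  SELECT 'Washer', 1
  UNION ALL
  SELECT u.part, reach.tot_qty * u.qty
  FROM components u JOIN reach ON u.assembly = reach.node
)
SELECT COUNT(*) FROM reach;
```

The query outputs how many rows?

Base: (Washer, tot_qty=1).
Iteration 1: components of {Washer} -> Cover = 1*1 = 1, Gizmo = 1*5 = 5, Hub = 1*1 = 1.
Iteration 2: components of {Cover,Gizmo,Hub} -> Gear = 1*4 = 4.
Iteration 3: components of {Gear} -> Arm = 4*2 = 8.
Iteration 4: no further components; recursion stops.
Total rows emitted: 6.

6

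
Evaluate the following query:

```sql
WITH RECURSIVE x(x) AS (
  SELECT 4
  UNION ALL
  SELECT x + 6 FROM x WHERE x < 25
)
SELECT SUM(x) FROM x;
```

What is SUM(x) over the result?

Base: x=4.
Iteration 1: 4 < 25 holds -> x = 4 + 6 = 10.
Iteration 2: 10 < 25 holds -> x = 10 + 6 = 16.
Iteration 3: 16 < 25 holds -> x = 16 + 6 = 22.
Iteration 4: 22 < 25 holds -> x = 22 + 6 = 28.
Iteration 5: 28 < 25 fails; recursion stops.
SUM(x) = 4 + 10 + 16 + 22 + 28 = 80.

80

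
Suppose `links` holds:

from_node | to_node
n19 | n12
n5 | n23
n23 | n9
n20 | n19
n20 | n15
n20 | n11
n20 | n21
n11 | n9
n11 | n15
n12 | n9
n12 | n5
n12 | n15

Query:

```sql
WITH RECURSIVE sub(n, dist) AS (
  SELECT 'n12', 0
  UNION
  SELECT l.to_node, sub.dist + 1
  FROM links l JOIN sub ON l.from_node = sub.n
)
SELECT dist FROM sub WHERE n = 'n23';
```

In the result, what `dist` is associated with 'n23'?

2

Base: (n12, dist=0).
Iteration 1: edges from {n12} -> (n15, dist=1), (n5, dist=1), (n9, dist=1).
Iteration 2: edges from {n15,n5,n9} -> (n23, dist=2).
Iteration 3: edges from {n23} -> (n9, dist=3).
Iteration 4: no outgoing edges from {n9}; recursion stops.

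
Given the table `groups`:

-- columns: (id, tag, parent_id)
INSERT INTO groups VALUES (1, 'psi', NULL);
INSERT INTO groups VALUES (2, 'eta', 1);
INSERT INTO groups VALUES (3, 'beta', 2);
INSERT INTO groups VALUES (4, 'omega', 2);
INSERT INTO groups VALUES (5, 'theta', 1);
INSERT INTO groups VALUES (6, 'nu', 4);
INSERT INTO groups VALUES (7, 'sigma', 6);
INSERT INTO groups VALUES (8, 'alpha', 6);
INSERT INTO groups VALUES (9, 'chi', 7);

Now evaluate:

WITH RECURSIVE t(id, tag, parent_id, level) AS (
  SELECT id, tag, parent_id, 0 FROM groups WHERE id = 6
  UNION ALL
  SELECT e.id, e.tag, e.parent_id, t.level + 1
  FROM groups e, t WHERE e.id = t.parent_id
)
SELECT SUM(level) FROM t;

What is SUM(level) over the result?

6

Base: id=6 (nu), parent_id=4, level 0.
Iteration 1: join on id=4 -> omega (id 4, parent_id=2, level 1).
Iteration 2: join on id=2 -> eta (id 2, parent_id=1, level 2).
Iteration 3: join on id=1 -> psi (id 1, parent_id=NULL, level 3).
Iteration 4: parent_id is NULL; no match; recursion stops.
SUM(level) = 0 + 1 + 2 + 3 = 6.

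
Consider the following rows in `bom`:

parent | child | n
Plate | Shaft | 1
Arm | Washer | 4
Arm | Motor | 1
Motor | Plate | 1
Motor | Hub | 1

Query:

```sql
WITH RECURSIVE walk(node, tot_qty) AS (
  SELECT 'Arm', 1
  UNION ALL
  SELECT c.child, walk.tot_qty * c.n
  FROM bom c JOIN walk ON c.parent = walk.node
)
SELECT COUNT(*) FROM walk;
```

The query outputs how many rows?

6

Base: (Arm, tot_qty=1).
Iteration 1: components of {Arm} -> Motor = 1*1 = 1, Washer = 1*4 = 4.
Iteration 2: components of {Motor,Washer} -> Hub = 1*1 = 1, Plate = 1*1 = 1.
Iteration 3: components of {Hub,Plate} -> Shaft = 1*1 = 1.
Iteration 4: no further components; recursion stops.
Total rows emitted: 6.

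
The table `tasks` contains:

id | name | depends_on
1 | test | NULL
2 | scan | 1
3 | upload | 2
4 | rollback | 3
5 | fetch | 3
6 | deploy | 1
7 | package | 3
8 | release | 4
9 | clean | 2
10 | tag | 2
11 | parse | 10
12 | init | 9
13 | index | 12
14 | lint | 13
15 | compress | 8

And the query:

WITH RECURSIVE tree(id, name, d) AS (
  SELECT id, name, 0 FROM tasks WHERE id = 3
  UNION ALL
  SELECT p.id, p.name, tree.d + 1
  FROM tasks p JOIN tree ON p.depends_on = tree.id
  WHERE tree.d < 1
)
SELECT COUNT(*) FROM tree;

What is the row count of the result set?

4

Base: id=3 (upload) at d 0.
Iteration 1: rows with depends_on in {3} -> rollback (id 4, d 1), fetch (id 5, d 1), package (id 7, d 1).
Iteration 2: d < 1 fails for all current rows; recursion stops.
Total rows emitted: 4.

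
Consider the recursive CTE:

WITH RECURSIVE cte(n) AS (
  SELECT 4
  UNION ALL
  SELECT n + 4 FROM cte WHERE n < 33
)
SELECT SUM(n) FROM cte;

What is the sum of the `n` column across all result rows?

180

Base: n=4.
Iteration 1: 4 < 33 holds -> n = 4 + 4 = 8.
Iteration 2: 8 < 33 holds -> n = 8 + 4 = 12.
Iteration 3: 12 < 33 holds -> n = 12 + 4 = 16.
Iteration 4: 16 < 33 holds -> n = 16 + 4 = 20.
Iteration 5: 20 < 33 holds -> n = 20 + 4 = 24.
Iteration 6: 24 < 33 holds -> n = 24 + 4 = 28.
Iteration 7: 28 < 33 holds -> n = 28 + 4 = 32.
Iteration 8: 32 < 33 holds -> n = 32 + 4 = 36.
Iteration 9: 36 < 33 fails; recursion stops.
SUM(n) = 4 + 8 + 12 + 16 + 20 + 24 + 28 + 32 + 36 = 180.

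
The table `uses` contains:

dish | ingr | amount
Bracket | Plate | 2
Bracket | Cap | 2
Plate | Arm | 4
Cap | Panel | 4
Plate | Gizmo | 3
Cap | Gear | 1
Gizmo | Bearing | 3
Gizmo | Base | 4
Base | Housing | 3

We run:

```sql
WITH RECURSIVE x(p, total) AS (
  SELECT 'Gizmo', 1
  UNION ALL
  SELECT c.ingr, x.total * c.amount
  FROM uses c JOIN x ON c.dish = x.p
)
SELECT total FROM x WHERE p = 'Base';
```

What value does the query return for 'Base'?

4

Base: (Gizmo, total=1).
Iteration 1: components of {Gizmo} -> Base = 1*4 = 4, Bearing = 1*3 = 3.
Iteration 2: components of {Base,Bearing} -> Housing = 4*3 = 12.
Iteration 3: no further components; recursion stops.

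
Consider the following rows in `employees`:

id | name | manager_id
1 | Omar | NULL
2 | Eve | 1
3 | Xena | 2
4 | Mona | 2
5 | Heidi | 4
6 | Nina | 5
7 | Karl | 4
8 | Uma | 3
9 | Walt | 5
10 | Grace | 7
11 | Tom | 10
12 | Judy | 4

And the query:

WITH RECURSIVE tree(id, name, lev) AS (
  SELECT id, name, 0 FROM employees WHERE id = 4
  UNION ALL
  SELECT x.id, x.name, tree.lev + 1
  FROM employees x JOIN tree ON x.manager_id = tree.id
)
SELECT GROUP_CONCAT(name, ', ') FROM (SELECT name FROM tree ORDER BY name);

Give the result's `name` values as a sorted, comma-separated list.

Base: id=4 (Mona) at lev 0.
Iteration 1: rows with manager_id in {4} -> Heidi (id 5, lev 1), Karl (id 7, lev 1), Judy (id 12, lev 1).
Iteration 2: rows with manager_id in {5,7,12} -> Nina (id 6, lev 2), Walt (id 9, lev 2), Grace (id 10, lev 2).
Iteration 3: rows with manager_id in {6,9,10} -> Tom (id 11, lev 3).
Iteration 4: no rows with manager_id in {11}; recursion stops.

Grace, Heidi, Judy, Karl, Mona, Nina, Tom, Walt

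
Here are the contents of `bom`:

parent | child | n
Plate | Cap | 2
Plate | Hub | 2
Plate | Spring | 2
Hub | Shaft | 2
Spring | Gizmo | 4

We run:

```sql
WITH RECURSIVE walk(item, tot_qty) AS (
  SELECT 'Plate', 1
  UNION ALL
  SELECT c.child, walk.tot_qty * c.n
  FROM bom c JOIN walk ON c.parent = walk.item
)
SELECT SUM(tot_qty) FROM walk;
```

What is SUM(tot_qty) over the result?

Base: (Plate, tot_qty=1).
Iteration 1: components of {Plate} -> Cap = 1*2 = 2, Hub = 1*2 = 2, Spring = 1*2 = 2.
Iteration 2: components of {Cap,Hub,Spring} -> Gizmo = 2*4 = 8, Shaft = 2*2 = 4.
Iteration 3: no further components; recursion stops.
SUM(tot_qty) = 1 + 2 + 2 + 2 + 4 + 8 = 19.

19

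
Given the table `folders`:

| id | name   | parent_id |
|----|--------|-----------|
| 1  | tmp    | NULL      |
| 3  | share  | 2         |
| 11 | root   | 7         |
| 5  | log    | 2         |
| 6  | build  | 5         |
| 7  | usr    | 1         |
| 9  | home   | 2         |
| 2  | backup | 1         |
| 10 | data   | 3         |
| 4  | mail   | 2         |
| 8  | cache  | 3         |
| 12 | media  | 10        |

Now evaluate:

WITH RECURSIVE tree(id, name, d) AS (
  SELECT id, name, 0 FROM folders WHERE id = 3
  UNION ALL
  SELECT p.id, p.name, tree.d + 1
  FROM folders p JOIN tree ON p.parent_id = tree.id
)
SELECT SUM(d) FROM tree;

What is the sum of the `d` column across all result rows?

Base: id=3 (share) at d 0.
Iteration 1: rows with parent_id in {3} -> cache (id 8, d 1), data (id 10, d 1).
Iteration 2: rows with parent_id in {8,10} -> media (id 12, d 2).
Iteration 3: no rows with parent_id in {12}; recursion stops.
SUM(d) = 0 + 1 + 1 + 2 = 4.

4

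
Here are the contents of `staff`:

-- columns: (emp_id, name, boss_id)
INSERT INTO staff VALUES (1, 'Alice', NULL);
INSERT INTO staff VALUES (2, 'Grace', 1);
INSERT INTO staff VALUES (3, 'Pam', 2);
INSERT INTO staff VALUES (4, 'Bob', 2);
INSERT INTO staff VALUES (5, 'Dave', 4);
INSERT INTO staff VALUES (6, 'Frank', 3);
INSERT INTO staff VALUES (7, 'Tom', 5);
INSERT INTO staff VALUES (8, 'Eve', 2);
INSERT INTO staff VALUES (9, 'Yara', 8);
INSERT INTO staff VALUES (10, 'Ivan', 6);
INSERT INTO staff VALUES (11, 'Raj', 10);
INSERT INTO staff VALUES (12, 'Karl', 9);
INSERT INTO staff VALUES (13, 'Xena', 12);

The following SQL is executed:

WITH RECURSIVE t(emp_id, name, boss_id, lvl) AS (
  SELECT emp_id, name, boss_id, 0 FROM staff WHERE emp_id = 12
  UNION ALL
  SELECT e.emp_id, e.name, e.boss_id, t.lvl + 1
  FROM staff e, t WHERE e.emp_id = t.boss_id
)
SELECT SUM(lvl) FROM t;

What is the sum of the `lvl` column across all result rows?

Base: emp_id=12 (Karl), boss_id=9, lvl 0.
Iteration 1: join on emp_id=9 -> Yara (id 9, boss_id=8, lvl 1).
Iteration 2: join on emp_id=8 -> Eve (id 8, boss_id=2, lvl 2).
Iteration 3: join on emp_id=2 -> Grace (id 2, boss_id=1, lvl 3).
Iteration 4: join on emp_id=1 -> Alice (id 1, boss_id=NULL, lvl 4).
Iteration 5: boss_id is NULL; no match; recursion stops.
SUM(lvl) = 0 + 1 + 2 + 3 + 4 = 10.

10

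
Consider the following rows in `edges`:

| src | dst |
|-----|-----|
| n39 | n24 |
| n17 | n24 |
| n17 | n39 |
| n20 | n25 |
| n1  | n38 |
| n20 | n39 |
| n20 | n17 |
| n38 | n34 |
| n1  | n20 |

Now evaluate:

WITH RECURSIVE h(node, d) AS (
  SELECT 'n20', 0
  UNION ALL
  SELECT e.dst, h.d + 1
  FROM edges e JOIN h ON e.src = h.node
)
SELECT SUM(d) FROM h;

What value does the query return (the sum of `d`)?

12

Base: (n20, d=0).
Iteration 1: edges from {n20} -> (n17, d=1), (n25, d=1), (n39, d=1).
Iteration 2: edges from {n17,n25,n39} -> (n24, d=2) x2, (n39, d=2). [UNION ALL keeps all 3 new rows, including repeats]
Iteration 3: edges from {n24,n39} -> (n24, d=3).
Iteration 4: no outgoing edges from {n24}; recursion stops.
SUM(d) = 0 + 1 + 1 + 1 + 2 + 2 + 2 + 3 = 12.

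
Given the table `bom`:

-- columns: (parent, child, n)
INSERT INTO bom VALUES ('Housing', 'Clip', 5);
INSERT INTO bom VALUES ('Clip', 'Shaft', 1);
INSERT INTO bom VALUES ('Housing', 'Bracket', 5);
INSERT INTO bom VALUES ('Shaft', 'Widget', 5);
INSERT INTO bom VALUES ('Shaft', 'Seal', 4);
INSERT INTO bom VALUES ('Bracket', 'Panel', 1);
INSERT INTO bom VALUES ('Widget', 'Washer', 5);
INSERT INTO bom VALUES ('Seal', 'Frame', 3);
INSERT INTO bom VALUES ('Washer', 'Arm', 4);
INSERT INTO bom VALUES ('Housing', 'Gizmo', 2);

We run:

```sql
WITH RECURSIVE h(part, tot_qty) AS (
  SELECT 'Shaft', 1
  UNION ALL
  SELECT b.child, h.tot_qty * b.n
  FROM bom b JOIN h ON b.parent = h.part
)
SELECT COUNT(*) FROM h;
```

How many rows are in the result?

Base: (Shaft, tot_qty=1).
Iteration 1: components of {Shaft} -> Seal = 1*4 = 4, Widget = 1*5 = 5.
Iteration 2: components of {Seal,Widget} -> Frame = 4*3 = 12, Washer = 5*5 = 25.
Iteration 3: components of {Frame,Washer} -> Arm = 25*4 = 100.
Iteration 4: no further components; recursion stops.
Total rows emitted: 6.

6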